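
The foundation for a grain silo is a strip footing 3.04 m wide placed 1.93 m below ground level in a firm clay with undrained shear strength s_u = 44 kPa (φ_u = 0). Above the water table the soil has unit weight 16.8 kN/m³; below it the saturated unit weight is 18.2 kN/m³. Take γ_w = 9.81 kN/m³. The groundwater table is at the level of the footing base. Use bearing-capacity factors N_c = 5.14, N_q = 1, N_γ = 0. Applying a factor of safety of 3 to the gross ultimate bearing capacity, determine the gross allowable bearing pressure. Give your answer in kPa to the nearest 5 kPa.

Effective surcharge at the founding depth q = γ·D_f = 16.8 × 1.93 = 32.424 kPa.
q_ult = c·N_c + q·N_q
     = 44 × 5.14 + 32.424 × 1
     = 226.16 + 32.424 = 258.58 kPa.
q_all = q_ult / FS = 258.58 / 3 = 86.195 kPa.

q_all ≈ 85 kPa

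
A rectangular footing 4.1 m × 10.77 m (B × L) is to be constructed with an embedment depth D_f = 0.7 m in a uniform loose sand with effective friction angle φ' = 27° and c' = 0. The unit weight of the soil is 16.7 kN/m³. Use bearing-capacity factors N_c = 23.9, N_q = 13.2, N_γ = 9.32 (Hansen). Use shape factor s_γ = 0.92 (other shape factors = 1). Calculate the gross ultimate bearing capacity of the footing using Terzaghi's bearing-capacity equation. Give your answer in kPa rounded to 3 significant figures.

Overburden at base level: q = 16.7 × 0.7 = 11.69 kPa.
Surcharge term q·N_q = 11.69 × 13.2 = 154.31 kPa; self-weight term 0.5·γ·B·N_γ·s_γ = 0.5 × 16.7 × 4.1 × 9.32 × 0.92 = 293.54 kPa.
q_ult = 154.31 + 293.54 = 447.85 kPa.

q_ult ≈ 448 kPa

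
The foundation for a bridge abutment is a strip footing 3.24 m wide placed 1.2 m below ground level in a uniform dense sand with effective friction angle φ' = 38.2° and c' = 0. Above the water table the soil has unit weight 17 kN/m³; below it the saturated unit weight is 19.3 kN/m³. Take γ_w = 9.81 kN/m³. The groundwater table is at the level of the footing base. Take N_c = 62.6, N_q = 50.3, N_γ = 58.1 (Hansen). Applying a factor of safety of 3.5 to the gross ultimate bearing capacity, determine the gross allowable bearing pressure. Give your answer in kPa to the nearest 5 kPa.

q = γ·D_f = 17 × 1.2 = 20.4 kPa.
For the ½γBN_γ term take γ' = 19.3 − 9.81 = 9.49 kN/m³ (soil below base is submerged).
q·N_q = 20.4 × 50.3 = 1026.1 kPa
0.5·γ·B·N_γ = 0.5 × 9.49 × 3.24 × 58.1 = 893.22 kPa
q_ult = 1026.1 + 893.22 = 1919.3 kPa.
q_all = q_ult / FS = 1919.3 / 3.5 = 548.38 kPa.

q_all ≈ 550 kPa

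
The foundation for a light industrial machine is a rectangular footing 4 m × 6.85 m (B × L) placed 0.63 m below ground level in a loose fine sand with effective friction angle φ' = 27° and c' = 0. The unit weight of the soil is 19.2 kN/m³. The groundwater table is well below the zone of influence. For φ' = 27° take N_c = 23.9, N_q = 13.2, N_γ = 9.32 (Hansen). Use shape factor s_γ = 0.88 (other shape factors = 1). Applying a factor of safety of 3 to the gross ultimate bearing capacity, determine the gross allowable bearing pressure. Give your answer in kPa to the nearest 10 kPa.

q_all ≈ 160 kPa

Effective surcharge at the founding depth q = γ·D_f = 19.2 × 0.63 = 12.096 kPa.
q_ult = q·N_q + 0.5·γ·B·N_γ·s_γ
     = 12.096 × 13.2 + 0.5 × 19.2 × 4 × 9.32 × 0.88
     = 159.67 + 314.94 = 474.61 kPa.
q_all = q_ult / FS = 474.61 / 3 = 158.2 kPa.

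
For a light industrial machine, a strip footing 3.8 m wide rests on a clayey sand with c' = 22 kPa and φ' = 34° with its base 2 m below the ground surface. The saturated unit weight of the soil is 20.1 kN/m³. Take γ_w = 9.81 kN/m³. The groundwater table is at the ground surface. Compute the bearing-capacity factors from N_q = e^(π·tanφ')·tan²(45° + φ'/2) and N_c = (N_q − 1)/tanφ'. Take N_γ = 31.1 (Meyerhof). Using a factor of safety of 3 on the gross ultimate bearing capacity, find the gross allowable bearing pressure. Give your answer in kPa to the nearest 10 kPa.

q_all ≈ 710 kPa

N_q = e^(π·tan34°)·tan²(62°) = 29.44; N_c = (N_q − 1)/tanφ' = 42.16.
With the water table at the surface the whole profile is submerged: γ' = 20.1 − 9.81 = 10.29 kN/m³, so q = γ'·D_f = 20.58 kPa; the same γ' applies in the ½γBN_γ term.
q_ult = c·N_c + q·N_q + 0.5·γ·B·N_γ
     = 22 × 42.164 + 20.58 × 29.44 + 0.5 × 10.29 × 3.8 × 31.1
     = 927.6 + 605.87 + 608.04 = 2141.5 kPa.
q_all = 2141.5 / 3 = 713.84 kPa.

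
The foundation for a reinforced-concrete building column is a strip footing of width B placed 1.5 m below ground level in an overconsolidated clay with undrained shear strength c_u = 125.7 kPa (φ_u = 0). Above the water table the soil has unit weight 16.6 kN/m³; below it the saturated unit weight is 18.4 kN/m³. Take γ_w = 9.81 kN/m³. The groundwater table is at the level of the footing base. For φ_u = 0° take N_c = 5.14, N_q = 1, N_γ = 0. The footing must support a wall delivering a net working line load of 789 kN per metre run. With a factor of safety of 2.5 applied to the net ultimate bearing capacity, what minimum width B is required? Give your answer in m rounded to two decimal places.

q = γ·D_f = 16.6 × 1.5 = 24.9 kPa.
c·N_c = 125.7 × 5.14 = 646.1 kPa
q·N_q = 24.9 × 1 = 24.9 kPa
q_ult = 646.1 + 24.9 = 671 kPa.
For φ = 0 the ½γBN_γ term vanishes, so q_ult is independent of B. q_net = 671 − 24.9 = 646.1 kPa; q_all(net) = 646.1/2.5 = 258.44 kPa.
Required width B = w / q_all(net) = 789 / 258.44 = 3.053 m.

B = 3.05 m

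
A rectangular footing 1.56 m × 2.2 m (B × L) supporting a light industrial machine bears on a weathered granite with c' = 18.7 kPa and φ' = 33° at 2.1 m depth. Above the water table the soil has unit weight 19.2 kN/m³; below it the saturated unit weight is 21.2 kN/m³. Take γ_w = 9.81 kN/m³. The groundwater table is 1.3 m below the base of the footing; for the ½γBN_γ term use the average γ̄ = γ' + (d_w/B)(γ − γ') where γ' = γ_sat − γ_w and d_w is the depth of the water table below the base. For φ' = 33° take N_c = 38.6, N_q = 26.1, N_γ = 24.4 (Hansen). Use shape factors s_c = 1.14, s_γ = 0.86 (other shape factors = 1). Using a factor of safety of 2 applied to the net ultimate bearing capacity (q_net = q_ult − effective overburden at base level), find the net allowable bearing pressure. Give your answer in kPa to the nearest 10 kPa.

Overburden at base level: q = 19.2 × 2.1 = 40.32 kPa.
The water table is 1.3 m below the base (< B = 1.56 m), so the ½γBN_γ term uses γ̄ = γ' + (d_w/B)(γ − γ') = 11.39 + (1.3/1.56)(19.2 − 11.39) = 17.898 kN/m³.
Cohesion term c·N_c·s_c = 18.7 × 38.6 × 1.14 = 822.87 kPa; surcharge term q·N_q = 40.32 × 26.1 = 1052.4 kPa; self-weight term 0.5·γ·B·N_γ·s_γ = 0.5 × 17.898 × 1.56 × 24.4 × 0.86 = 292.95 kPa.
q_ult = 822.87 + 1052.4 + 292.95 = 2168.2 kPa.
Net ultimate: q_net = 2168.2 − 40.32 = 2127.9 kPa.
q_all(net) = 2127.9 / 2 = 1063.9 kPa.

q_all(net) ≈ 1060 kPa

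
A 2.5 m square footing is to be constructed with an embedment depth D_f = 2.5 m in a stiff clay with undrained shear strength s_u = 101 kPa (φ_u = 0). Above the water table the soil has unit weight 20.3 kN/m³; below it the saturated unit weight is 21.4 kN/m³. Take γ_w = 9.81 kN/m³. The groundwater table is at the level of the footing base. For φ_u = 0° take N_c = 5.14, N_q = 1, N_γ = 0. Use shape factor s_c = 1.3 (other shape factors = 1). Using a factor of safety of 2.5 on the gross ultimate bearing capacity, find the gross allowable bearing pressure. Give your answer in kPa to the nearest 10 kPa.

Overburden at base level: q = 20.3 × 2.5 = 50.75 kPa.
Cohesion term c·N_c·s_c = 101 × 5.14 × 1.3 = 674.88 kPa; surcharge term q·N_q = 50.75 × 1 = 50.75 kPa.
q_ult = 674.88 + 50.75 = 725.63 kPa.
q_all = 725.63 / 2.5 = 290.25 kPa.

q_all ≈ 290 kPa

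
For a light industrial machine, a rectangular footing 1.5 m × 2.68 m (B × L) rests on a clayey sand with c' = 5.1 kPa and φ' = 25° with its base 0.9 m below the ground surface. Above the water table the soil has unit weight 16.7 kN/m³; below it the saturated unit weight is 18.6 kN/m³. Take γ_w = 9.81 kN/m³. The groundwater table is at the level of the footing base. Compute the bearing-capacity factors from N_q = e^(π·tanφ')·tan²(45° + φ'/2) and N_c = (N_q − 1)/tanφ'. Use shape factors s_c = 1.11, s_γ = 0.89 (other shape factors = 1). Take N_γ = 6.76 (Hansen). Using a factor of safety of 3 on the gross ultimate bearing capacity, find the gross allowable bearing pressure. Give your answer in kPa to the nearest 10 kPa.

q_all ≈ 110 kPa

N_q = e^(π·tan25°)·tan²(57.5°) = 10.66; N_c = (N_q − 1)/tanφ' = 20.72.
q = γ·D_f = 16.7 × 0.9 = 15.03 kPa.
For the ½γBN_γ term take γ' = 18.6 − 9.81 = 8.79 kN/m³ (soil below base is submerged).
c·N_c·s_c = 5.1 × 20.721 × 1.11 = 117.3 kPa
q·N_q = 15.03 × 10.662 = 160.25 kPa
0.5·γ·B·N_γ·s_γ = 0.5 × 8.79 × 1.5 × 6.76 × 0.89 = 39.663 kPa
q_ult = 117.3 + 160.25 + 39.663 = 317.21 kPa.
q_all = 317.21 / 3 = 105.74 kPa.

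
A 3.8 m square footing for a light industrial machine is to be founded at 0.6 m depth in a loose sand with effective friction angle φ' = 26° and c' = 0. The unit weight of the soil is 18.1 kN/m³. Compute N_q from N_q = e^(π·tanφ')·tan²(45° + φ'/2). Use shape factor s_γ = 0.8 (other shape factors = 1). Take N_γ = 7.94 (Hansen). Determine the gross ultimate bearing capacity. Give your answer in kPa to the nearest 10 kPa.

tan26° = 0.4877, so N_q = e^(π×0.4877)·tan²(58°) = 4.629 × 2.561 = 11.85.
Overburden at base level: q = 18.1 × 0.6 = 10.86 kPa.
Surcharge term q·N_q = 10.86 × 11.854 = 128.74 kPa; self-weight term 0.5·γ·B·N_γ·s_γ = 0.5 × 18.1 × 3.8 × 7.94 × 0.8 = 218.45 kPa.
q_ult = 128.74 + 218.45 = 347.18 kPa.

q_ult ≈ 350 kPa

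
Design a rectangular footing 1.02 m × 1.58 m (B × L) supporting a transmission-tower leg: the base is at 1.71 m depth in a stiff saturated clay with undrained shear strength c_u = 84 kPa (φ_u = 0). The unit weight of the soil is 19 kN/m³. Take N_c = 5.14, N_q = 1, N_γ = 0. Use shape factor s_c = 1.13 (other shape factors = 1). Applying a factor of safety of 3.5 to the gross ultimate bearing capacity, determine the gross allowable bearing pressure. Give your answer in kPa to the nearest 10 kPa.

Effective surcharge at the founding depth q = γ·D_f = 19 × 1.71 = 32.49 kPa.
q_ult = c·N_c·s_c + q·N_q
     = 84 × 5.14 × 1.13 + 32.49 × 1
     = 487.89 + 32.49 = 520.38 kPa.
q_all = q_ult / FS = 520.38 / 3.5 = 148.68 kPa.

q_all ≈ 150 kPa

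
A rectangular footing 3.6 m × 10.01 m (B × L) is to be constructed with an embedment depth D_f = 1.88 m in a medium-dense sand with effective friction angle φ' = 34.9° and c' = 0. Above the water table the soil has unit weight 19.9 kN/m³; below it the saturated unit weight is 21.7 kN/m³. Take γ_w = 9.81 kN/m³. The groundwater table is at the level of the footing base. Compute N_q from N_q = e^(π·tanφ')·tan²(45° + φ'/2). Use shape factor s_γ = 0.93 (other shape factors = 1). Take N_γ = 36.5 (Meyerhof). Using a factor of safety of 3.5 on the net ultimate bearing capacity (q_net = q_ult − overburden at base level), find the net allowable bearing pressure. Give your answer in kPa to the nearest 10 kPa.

N_q = e^(π·tan34.9°)·tan²(62.45°) = 32.89.
q = γ·D_f = 19.9 × 1.88 = 37.412 kPa.
For the ½γBN_γ term take γ' = 21.7 − 9.81 = 11.89 kN/m³ (soil below base is submerged).
q·N_q = 37.412 × 32.885 = 1230.3 kPa
0.5·γ·B·N_γ·s_γ = 0.5 × 11.89 × 3.6 × 36.5 × 0.93 = 726.49 kPa
q_ult = 1230.3 + 726.49 = 1956.8 kPa.
q_net = 1956.8 − 37.412 = 1919.4 kPa.
q_all(net) = 1919.4 / 3.5 = 548.39 kPa.

q_all(net) ≈ 550 kPa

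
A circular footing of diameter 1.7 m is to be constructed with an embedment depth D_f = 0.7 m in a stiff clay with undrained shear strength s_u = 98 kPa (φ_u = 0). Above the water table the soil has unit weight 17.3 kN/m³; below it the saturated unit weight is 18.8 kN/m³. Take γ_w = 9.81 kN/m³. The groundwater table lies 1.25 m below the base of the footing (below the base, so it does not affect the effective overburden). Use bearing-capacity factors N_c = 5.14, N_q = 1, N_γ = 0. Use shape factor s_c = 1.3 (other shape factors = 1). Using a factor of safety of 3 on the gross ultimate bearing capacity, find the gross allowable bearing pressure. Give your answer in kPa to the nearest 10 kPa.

q_all ≈ 220 kPa

Effective surcharge at the founding depth q = γ·D_f = 17.3 × 0.7 = 12.11 kPa.
q_ult = c·N_c·s_c + q·N_q
     = 98 × 5.14 × 1.3 + 12.11 × 1
     = 654.84 + 12.11 = 666.95 kPa.
q_all = 666.95 / 3 = 222.32 kPa.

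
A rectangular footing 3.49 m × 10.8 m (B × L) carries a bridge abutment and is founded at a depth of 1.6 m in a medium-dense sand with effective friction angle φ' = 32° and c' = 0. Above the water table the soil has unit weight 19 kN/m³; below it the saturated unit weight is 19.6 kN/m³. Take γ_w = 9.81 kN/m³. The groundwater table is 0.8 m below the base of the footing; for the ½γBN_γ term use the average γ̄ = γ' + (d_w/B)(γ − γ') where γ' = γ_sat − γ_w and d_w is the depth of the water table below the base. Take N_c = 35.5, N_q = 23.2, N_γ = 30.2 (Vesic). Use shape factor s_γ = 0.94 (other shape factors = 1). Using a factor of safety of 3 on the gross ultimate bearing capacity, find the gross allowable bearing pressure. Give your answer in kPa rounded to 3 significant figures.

q = γ·D_f = 19 × 1.6 = 30.4 kPa.
γ' = 9.79 kN/m³; averaging over the depth B below the base, γ̄ = γ' + (d_w/B)(γ − γ') = 11.901 kN/m³.
q·N_q = 30.4 × 23.2 = 705.28 kPa
0.5·γ·B·N_γ·s_γ = 0.5 × 11.901 × 3.49 × 30.2 × 0.94 = 589.55 kPa
q_ult = 705.28 + 589.55 = 1294.8 kPa.
q_all = 1294.8 / 3 = 431.61 kPa.

q_all ≈ 432 kPa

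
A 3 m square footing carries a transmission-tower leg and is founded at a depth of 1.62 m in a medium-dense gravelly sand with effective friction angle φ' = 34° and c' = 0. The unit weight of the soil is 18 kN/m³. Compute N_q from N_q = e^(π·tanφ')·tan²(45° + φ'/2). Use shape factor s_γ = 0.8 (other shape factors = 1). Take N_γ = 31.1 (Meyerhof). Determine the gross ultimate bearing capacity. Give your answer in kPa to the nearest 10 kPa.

tan34° = 0.6745, so N_q = e^(π×0.6745)·tan²(62°) = 8.323 × 3.537 = 29.44.
Overburden at base level: q = 18 × 1.62 = 29.16 kPa.
Surcharge term q·N_q = 29.16 × 29.44 = 858.46 kPa; self-weight term 0.5·γ·B·N_γ·s_γ = 0.5 × 18 × 3 × 31.1 × 0.8 = 671.76 kPa.
q_ult = 858.46 + 671.76 = 1530.2 kPa.

q_ult ≈ 1530 kPa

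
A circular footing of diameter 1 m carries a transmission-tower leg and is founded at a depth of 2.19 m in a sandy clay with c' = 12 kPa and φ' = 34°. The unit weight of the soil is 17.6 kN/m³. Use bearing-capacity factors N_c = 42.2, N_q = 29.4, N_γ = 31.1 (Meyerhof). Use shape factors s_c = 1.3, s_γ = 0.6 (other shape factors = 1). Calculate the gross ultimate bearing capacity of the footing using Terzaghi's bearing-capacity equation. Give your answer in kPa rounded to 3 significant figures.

q_ult ≈ 1960 kPa

Overburden at base level: q = 17.6 × 2.19 = 38.544 kPa.
Cohesion term c·N_c·s_c = 12 × 42.2 × 1.3 = 658.32 kPa; surcharge term q·N_q = 38.544 × 29.4 = 1133.2 kPa; self-weight term 0.5·γ·B·N_γ·s_γ = 0.5 × 17.6 × 1 × 31.1 × 0.6 = 164.21 kPa.
q_ult = 658.32 + 1133.2 + 164.21 = 1955.7 kPa.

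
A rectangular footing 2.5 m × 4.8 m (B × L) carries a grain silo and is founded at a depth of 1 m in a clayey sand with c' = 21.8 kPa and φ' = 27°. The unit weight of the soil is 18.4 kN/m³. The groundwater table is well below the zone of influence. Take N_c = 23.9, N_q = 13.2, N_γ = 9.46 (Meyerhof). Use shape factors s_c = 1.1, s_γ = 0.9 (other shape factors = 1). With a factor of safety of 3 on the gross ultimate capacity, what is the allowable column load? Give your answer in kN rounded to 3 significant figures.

P_all ≈ 4050 kN

Effective surcharge at the founding depth q = γ·D_f = 18.4 × 1 = 18.4 kPa.
q_ult = c·N_c·s_c + q·N_q + 0.5·γ·B·N_γ·s_γ
     = 21.8 × 23.9 × 1.1 + 18.4 × 13.2 + 0.5 × 18.4 × 2.5 × 9.46 × 0.9
     = 573.12 + 242.88 + 195.82 = 1011.8 kPa.
Gross allowable pressure q_all = 1011.8 / 3 = 337.27 kPa.
Footing area = 12 m², so allowable column load = 337.27 × 12 = 4047.3 kN.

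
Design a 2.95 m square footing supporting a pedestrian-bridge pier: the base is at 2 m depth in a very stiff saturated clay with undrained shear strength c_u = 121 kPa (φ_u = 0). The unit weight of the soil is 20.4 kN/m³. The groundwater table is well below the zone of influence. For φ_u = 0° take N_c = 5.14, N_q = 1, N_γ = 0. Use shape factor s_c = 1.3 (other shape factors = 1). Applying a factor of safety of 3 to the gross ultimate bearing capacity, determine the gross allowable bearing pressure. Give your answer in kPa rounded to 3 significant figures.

q = γ·D_f = 20.4 × 2 = 40.8 kPa.
c·N_c·s_c = 121 × 5.14 × 1.3 = 808.52 kPa
q·N_q = 40.8 × 1 = 40.8 kPa
q_ult = 808.52 + 40.8 = 849.32 kPa.
q_all = q_ult / FS = 849.32 / 3 = 283.11 kPa.

q_all ≈ 283 kPa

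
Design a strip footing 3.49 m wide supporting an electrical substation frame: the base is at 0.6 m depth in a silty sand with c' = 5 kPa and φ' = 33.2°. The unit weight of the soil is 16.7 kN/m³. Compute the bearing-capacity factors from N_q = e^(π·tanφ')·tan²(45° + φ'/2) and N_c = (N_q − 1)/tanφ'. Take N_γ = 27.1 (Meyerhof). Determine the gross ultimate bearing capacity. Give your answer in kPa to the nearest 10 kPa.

tan33.2° = 0.6544, so N_q = e^(π×0.6544)·tan²(61.6°) = 7.813 × 3.421 = 26.72.
N_c = (26.72 − 1)/tan33.2° = 39.31.
Effective surcharge at the founding depth q = γ·D_f = 16.7 × 0.6 = 10.02 kPa.
q_ult = c·N_c + q·N_q + 0.5·γ·B·N_γ
     = 5 × 39.312 + 10.02 × 26.725 + 0.5 × 16.7 × 3.49 × 27.1
     = 196.56 + 267.78 + 789.73 = 1254.1 kPa.

q_ult ≈ 1250 kPa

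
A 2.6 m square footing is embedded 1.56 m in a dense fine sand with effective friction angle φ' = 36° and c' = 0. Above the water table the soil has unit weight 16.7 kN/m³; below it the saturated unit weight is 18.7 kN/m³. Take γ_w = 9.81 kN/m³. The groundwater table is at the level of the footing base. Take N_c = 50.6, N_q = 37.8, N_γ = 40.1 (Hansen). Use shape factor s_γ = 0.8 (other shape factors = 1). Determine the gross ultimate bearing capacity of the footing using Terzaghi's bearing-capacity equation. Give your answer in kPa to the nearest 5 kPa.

q_ult ≈ 1355 kPa

Effective surcharge at the founding depth q = γ·D_f = 16.7 × 1.56 = 26.052 kPa.
The water table coincides with the base, so in the self-weight term γ → γ' = 8.89 kN/m³.
q_ult = q·N_q + 0.5·γ·B·N_γ·s_γ
     = 26.052 × 37.8 + 0.5 × 8.89 × 2.6 × 40.1 × 0.8
     = 984.77 + 370.75 = 1355.5 kPa.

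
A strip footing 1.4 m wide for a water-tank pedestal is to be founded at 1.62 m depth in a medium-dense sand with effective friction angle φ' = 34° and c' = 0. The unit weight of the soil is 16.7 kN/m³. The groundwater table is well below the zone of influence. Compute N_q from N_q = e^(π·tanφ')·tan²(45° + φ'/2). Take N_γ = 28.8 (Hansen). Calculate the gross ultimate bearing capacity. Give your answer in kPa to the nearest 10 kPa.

tan34° = 0.6745, so N_q = e^(π×0.6745)·tan²(62°) = 8.323 × 3.537 = 29.44.
q = γ·D_f = 16.7 × 1.62 = 27.054 kPa.
q·N_q = 27.054 × 29.44 = 796.46 kPa
0.5·γ·B·N_γ = 0.5 × 16.7 × 1.4 × 28.8 = 336.67 kPa
q_ult = 796.46 + 336.67 = 1133.1 kPa.

q_ult ≈ 1130 kPa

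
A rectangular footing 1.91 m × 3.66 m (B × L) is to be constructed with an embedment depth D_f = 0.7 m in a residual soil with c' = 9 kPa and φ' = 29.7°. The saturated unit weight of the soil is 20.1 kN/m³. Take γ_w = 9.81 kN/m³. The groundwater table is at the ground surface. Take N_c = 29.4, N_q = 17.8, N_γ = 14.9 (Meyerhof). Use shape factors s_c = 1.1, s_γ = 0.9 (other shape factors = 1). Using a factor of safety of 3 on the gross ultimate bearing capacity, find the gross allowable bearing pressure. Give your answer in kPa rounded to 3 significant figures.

γ' = 20.1 − 9.81 = 10.29 kN/m³ (submerged throughout). q = 10.29 × 0.7 = 7.203 kPa; the same γ' applies in the ½γBN_γ term.
c·N_c·s_c = 9 × 29.4 × 1.1 = 291.06 kPa
q·N_q = 7.203 × 17.8 = 128.21 kPa
0.5·γ·B·N_γ·s_γ = 0.5 × 10.29 × 1.91 × 14.9 × 0.9 = 131.78 kPa
q_ult = 291.06 + 128.21 + 131.78 = 551.05 kPa.
q_all = 551.05 / 3 = 183.68 kPa.

q_all ≈ 184 kPa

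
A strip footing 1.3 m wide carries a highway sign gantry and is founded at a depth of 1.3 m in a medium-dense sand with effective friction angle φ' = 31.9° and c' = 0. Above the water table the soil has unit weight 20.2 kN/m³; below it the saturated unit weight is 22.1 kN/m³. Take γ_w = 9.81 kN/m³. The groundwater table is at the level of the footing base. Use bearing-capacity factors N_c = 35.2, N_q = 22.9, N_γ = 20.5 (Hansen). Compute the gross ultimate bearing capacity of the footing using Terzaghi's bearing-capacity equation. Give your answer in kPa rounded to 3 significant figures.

Overburden at base level: q = 20.2 × 1.3 = 26.26 kPa.
Below the base the soil is submerged, so the ½γBN_γ term uses γ' = 22.1 − 9.81 = 12.29 kN/m³.
Surcharge term q·N_q = 26.26 × 22.9 = 601.35 kPa; self-weight term 0.5·γ·B·N_γ = 0.5 × 12.29 × 1.3 × 20.5 = 163.76 kPa.
q_ult = 601.35 + 163.76 = 765.12 kPa.

q_ult ≈ 765 kPa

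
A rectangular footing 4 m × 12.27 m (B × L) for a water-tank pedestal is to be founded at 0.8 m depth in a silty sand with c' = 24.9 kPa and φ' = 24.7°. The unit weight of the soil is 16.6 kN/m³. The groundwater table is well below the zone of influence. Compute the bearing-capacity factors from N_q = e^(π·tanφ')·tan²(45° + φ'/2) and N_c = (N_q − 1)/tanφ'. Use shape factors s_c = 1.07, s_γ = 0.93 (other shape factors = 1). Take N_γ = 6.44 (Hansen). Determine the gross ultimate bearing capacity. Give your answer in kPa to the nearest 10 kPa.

q_ult ≈ 880 kPa

tan24.7° = 0.4599, so N_q = e^(π×0.4599)·tan²(57.35°) = 4.242 × 2.436 = 10.33.
N_c = (10.33 − 1)/tan24.7° = 20.29.
q = γ·D_f = 16.6 × 0.8 = 13.28 kPa.
c·N_c·s_c = 24.9 × 20.288 × 1.07 = 540.53 kPa
q·N_q = 13.28 × 10.331 = 137.2 kPa
0.5·γ·B·N_γ·s_γ = 0.5 × 16.6 × 4 × 6.44 × 0.93 = 198.84 kPa
q_ult = 540.53 + 137.2 + 198.84 = 876.57 kPa.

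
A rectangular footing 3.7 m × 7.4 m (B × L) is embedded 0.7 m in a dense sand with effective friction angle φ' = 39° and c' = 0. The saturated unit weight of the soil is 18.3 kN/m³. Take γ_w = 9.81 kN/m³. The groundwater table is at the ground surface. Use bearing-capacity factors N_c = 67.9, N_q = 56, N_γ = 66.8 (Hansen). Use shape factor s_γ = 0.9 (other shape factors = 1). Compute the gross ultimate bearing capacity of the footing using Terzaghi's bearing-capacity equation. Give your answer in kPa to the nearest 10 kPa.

q_ult ≈ 1280 kPa

γ' = 18.3 − 9.81 = 8.49 kN/m³ (submerged throughout). q = 8.49 × 0.7 = 5.943 kPa; the same γ' applies in the ½γBN_γ term.
q·N_q = 5.943 × 56 = 332.81 kPa
0.5·γ·B·N_γ·s_γ = 0.5 × 8.49 × 3.7 × 66.8 × 0.9 = 944.27 kPa
q_ult = 332.81 + 944.27 = 1277.1 kPa.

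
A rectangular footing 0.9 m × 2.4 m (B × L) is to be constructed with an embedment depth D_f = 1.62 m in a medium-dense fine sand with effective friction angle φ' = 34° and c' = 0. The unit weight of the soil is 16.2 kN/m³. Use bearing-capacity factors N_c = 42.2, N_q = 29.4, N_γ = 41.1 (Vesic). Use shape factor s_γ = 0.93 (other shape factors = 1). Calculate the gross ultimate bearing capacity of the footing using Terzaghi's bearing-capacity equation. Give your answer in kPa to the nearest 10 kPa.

q_ult ≈ 1050 kPa

Overburden at base level: q = 16.2 × 1.62 = 26.244 kPa.
Surcharge term q·N_q = 26.244 × 29.4 = 771.57 kPa; self-weight term 0.5·γ·B·N_γ·s_γ = 0.5 × 16.2 × 0.9 × 41.1 × 0.93 = 278.65 kPa.
q_ult = 771.57 + 278.65 = 1050.2 kPa.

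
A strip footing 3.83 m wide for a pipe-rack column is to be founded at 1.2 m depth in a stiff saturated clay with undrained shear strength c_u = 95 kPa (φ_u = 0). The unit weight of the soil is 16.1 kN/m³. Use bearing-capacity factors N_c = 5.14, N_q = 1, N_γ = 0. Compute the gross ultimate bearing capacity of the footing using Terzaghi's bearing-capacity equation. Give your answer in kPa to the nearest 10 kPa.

q_ult ≈ 510 kPa

Overburden at base level: q = 16.1 × 1.2 = 19.32 kPa.
Cohesion term c·N_c = 95 × 5.14 = 488.3 kPa; surcharge term q·N_q = 19.32 × 1 = 19.32 kPa.
q_ult = 488.3 + 19.32 = 507.62 kPa.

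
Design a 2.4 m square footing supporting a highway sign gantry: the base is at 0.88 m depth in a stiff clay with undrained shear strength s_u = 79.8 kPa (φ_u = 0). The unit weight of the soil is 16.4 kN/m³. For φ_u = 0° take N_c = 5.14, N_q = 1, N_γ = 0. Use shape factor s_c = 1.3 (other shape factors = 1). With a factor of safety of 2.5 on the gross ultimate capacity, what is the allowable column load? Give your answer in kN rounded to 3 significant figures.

P_all ≈ 1260 kN

Overburden at base level: q = 16.4 × 0.88 = 14.432 kPa.
Cohesion term c·N_c·s_c = 79.8 × 5.14 × 1.3 = 533.22 kPa; surcharge term q·N_q = 14.432 × 1 = 14.432 kPa.
q_ult = 533.22 + 14.432 = 547.66 kPa.
Gross allowable pressure q_all = 547.66 / 2.5 = 219.06 kPa.
Footing area = 5.76 m², so allowable column load = 219.06 × 5.76 = 1261.8 kN.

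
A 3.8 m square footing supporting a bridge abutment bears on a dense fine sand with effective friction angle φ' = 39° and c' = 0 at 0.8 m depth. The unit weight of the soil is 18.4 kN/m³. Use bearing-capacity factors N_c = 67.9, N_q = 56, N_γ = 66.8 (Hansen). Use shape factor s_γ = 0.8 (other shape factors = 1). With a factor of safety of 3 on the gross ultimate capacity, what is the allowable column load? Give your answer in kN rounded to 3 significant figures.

P_all ≈ 13000 kN

Overburden at base level: q = 18.4 × 0.8 = 14.72 kPa.
Surcharge term q·N_q = 14.72 × 56 = 824.32 kPa; self-weight term 0.5·γ·B·N_γ·s_γ = 0.5 × 18.4 × 3.8 × 66.8 × 0.8 = 1868.3 kPa.
q_ult = 824.32 + 1868.3 = 2692.6 kPa.
Gross allowable pressure q_all = 2692.6 / 3 = 897.53 kPa.
Footing area = 14.44 m², so allowable column load = 897.53 × 14.44 = 12960 kN.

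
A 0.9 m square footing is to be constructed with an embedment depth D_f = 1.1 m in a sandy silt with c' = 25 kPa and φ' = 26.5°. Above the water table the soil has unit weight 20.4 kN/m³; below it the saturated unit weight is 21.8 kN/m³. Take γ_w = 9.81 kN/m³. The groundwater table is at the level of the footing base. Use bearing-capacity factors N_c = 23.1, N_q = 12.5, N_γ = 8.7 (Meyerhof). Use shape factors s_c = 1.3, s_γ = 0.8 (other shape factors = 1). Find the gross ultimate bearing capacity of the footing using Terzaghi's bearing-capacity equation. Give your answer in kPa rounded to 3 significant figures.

q_ult ≈ 1070 kPa

Effective surcharge at the founding depth q = γ·D_f = 20.4 × 1.1 = 22.44 kPa.
The water table coincides with the base, so in the self-weight term γ → γ' = 11.99 kN/m³.
q_ult = c·N_c·s_c + q·N_q + 0.5·γ·B·N_γ·s_γ
     = 25 × 23.1 × 1.3 + 22.44 × 12.5 + 0.5 × 11.99 × 0.9 × 8.7 × 0.8
     = 750.75 + 280.5 + 37.553 = 1068.8 kPa.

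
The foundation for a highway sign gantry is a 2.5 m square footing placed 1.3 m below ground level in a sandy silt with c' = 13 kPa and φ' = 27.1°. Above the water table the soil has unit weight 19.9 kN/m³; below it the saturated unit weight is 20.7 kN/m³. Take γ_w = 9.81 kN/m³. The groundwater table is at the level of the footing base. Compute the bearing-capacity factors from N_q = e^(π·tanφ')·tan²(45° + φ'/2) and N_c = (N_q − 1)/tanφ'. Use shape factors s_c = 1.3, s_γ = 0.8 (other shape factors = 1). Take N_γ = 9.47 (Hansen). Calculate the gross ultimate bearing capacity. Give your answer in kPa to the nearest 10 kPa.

q_ult ≈ 860 kPa

tan27.1° = 0.5117, so N_q = e^(π×0.5117)·tan²(58.55°) = 4.991 × 2.673 = 13.34.
N_c = (13.34 − 1)/tan27.1° = 24.12.
Effective surcharge at the founding depth q = γ·D_f = 19.9 × 1.3 = 25.87 kPa.
The water table coincides with the base, so in the self-weight term γ → γ' = 10.89 kN/m³.
q_ult = c·N_c·s_c + q·N_q + 0.5·γ·B·N_γ·s_γ
     = 13 × 24.12 × 1.3 + 25.87 × 13.343 + 0.5 × 10.89 × 2.5 × 9.47 × 0.8
     = 407.63 + 345.18 + 103.13 = 855.94 kPa.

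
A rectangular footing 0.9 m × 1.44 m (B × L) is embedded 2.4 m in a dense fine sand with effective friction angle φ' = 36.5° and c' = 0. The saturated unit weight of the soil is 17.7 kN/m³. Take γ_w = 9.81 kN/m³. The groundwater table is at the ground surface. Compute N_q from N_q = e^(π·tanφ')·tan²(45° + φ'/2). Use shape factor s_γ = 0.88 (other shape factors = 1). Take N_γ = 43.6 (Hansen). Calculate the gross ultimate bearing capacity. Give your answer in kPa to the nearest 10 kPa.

q_ult ≈ 900 kPa

tan36.5° = 0.74, so N_q = e^(π×0.74)·tan²(63.25°) = 10.223 × 3.936 = 40.24.
With the water table at the surface the whole profile is submerged: γ' = 17.7 − 9.81 = 7.89 kN/m³, so q = γ'·D_f = 18.936 kPa; the same γ' applies in the ½γBN_γ term.
q_ult = q·N_q + 0.5·γ·B·N_γ·s_γ
     = 18.936 × 40.24 + 0.5 × 7.89 × 0.9 × 43.6 × 0.88
     = 761.98 + 136.23 = 898.2 kPa.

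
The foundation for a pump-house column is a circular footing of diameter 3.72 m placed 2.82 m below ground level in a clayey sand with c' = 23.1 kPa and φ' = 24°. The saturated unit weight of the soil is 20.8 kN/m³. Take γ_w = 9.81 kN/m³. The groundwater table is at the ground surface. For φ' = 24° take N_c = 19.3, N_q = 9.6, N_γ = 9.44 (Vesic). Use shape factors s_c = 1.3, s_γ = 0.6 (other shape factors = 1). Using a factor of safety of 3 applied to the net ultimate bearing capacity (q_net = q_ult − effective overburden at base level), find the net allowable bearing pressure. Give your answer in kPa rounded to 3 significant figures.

q_all(net) ≈ 321 kPa

γ' = 20.8 − 9.81 = 10.99 kN/m³ (submerged throughout). q = 10.99 × 2.82 = 30.992 kPa; the same γ' applies in the ½γBN_γ term.
c·N_c·s_c = 23.1 × 19.3 × 1.3 = 579.58 kPa
q·N_q = 30.992 × 9.6 = 297.52 kPa
0.5·γ·B·N_γ·s_γ = 0.5 × 10.99 × 3.72 × 9.44 × 0.6 = 115.78 kPa
q_ult = 579.58 + 297.52 + 115.78 = 992.88 kPa.
Net ultimate: q_net = 992.88 − 30.992 = 961.89 kPa.
q_all(net) = 961.89 / 3 = 320.63 kPa.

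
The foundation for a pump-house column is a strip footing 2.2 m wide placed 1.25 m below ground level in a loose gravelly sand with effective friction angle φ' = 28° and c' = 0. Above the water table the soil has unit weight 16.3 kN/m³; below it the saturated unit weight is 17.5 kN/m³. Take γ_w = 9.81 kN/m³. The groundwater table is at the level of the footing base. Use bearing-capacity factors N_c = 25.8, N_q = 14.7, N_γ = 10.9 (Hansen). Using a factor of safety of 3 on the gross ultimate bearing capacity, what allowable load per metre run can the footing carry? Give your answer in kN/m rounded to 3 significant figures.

q = γ·D_f = 16.3 × 1.25 = 20.375 kPa.
For the ½γBN_γ term take γ' = 17.5 − 9.81 = 7.69 kN/m³ (soil below base is submerged).
q·N_q = 20.375 × 14.7 = 299.51 kPa
0.5·γ·B·N_γ = 0.5 × 7.69 × 2.2 × 10.9 = 92.203 kPa
q_ult = 299.51 + 92.203 = 391.72 kPa.
Gross allowable pressure q_all = 391.72 / 3 = 130.57 kPa.
Allowable wall load = q_all × B = 130.57 × 2.2 = 287.26 kN per metre run.

≈ 287 kN/m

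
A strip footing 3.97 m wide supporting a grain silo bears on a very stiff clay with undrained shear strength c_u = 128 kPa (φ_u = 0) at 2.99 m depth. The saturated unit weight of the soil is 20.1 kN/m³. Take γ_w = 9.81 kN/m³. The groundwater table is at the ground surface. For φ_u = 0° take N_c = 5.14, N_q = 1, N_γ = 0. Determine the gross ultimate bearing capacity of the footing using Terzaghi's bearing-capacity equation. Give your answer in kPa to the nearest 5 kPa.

With the water table at the surface the whole profile is submerged: γ' = 20.1 − 9.81 = 10.29 kN/m³, so q = γ'·D_f = 30.767 kPa.
q_ult = c·N_c + q·N_q
     = 128 × 5.14 + 30.767 × 1
     = 657.92 + 30.767 = 688.69 kPa.

q_ult ≈ 690 kPa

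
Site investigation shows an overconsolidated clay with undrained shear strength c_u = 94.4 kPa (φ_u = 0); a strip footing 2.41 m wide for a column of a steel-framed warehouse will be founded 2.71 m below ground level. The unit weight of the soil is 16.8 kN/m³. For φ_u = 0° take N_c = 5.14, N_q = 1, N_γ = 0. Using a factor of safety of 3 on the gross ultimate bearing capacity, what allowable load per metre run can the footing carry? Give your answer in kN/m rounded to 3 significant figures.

≈ 426 kN/m

Effective surcharge at the founding depth q = γ·D_f = 16.8 × 2.71 = 45.528 kPa.
q_ult = c·N_c + q·N_q
     = 94.4 × 5.14 + 45.528 × 1
     = 485.22 + 45.528 = 530.74 kPa.
Gross allowable pressure q_all = 530.74 / 3 = 176.91 kPa.
Allowable wall load = q_all × B = 176.91 × 2.41 = 426.36 kN per metre run.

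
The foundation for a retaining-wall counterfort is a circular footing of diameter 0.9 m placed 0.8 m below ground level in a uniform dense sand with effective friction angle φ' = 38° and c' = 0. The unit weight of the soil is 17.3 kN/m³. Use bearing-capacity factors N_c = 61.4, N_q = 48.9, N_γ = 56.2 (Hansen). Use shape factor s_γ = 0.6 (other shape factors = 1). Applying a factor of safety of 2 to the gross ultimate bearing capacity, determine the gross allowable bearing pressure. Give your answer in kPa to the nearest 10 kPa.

q_all ≈ 470 kPa

Overburden at base level: q = 17.3 × 0.8 = 13.84 kPa.
Surcharge term q·N_q = 13.84 × 48.9 = 676.78 kPa; self-weight term 0.5·γ·B·N_γ·s_γ = 0.5 × 17.3 × 0.9 × 56.2 × 0.6 = 262.51 kPa.
q_ult = 676.78 + 262.51 = 939.29 kPa.
q_all = q_ult / FS = 939.29 / 2 = 469.64 kPa.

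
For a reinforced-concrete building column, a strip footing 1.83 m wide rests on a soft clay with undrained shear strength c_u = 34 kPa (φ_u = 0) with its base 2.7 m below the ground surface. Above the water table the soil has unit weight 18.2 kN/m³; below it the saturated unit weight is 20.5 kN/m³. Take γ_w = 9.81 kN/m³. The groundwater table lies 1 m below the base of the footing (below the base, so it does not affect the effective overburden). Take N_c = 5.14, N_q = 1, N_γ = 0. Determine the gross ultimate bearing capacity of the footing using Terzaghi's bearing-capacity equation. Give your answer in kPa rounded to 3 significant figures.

Overburden at base level: q = 18.2 × 2.7 = 49.14 kPa.
Cohesion term c·N_c = 34 × 5.14 = 174.76 kPa; surcharge term q·N_q = 49.14 × 1 = 49.14 kPa.
q_ult = 174.76 + 49.14 = 223.9 kPa.

q_ult ≈ 224 kPa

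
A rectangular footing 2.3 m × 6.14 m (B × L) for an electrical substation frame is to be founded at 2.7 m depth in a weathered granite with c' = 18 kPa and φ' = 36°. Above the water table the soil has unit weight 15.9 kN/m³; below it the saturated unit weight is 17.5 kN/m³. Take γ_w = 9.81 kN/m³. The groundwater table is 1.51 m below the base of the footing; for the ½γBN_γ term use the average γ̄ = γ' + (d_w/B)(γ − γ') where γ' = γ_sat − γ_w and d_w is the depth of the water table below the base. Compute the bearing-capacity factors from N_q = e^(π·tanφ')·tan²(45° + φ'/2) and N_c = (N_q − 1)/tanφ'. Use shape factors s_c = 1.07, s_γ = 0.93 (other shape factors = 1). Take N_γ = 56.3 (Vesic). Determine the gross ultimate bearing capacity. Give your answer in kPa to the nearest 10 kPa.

q_ult ≈ 3380 kPa

tan36° = 0.7265, so N_q = e^(π×0.7265)·tan²(63°) = 9.801 × 3.852 = 37.75.
N_c = (37.75 − 1)/tan36° = 50.59.
Effective surcharge at the founding depth q = γ·D_f = 15.9 × 2.7 = 42.93 kPa.
With d_w = 1.51 m < B, γ̄ = 7.69 + (1.51/2.3) × (15.9 − 7.69) = 13.08 kN/m³.
q_ult = c·N_c·s_c + q·N_q + 0.5·γ·B·N_γ·s_γ
     = 18 × 50.585 × 1.07 + 42.93 × 37.752 + 0.5 × 13.08 × 2.3 × 56.3 × 0.93
     = 974.28 + 1620.7 + 787.59 = 3382.6 kPa.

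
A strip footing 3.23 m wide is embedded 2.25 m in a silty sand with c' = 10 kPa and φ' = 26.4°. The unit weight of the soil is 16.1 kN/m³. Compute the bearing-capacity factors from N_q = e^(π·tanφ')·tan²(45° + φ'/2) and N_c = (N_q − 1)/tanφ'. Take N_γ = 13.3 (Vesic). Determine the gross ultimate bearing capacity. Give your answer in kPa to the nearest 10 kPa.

q_ult ≈ 1020 kPa

tan26.4° = 0.4964, so N_q = e^(π×0.4964)·tan²(58.2°) = 4.756 × 2.601 = 12.37.
N_c = (12.37 − 1)/tan26.4° = 22.91.
q = γ·D_f = 16.1 × 2.25 = 36.225 kPa.
c·N_c = 10 × 22.91 = 229.1 kPa
q·N_q = 36.225 × 12.373 = 448.2 kPa
0.5·γ·B·N_γ = 0.5 × 16.1 × 3.23 × 13.3 = 345.82 kPa
q_ult = 229.1 + 448.2 + 345.82 = 1023.1 kPa.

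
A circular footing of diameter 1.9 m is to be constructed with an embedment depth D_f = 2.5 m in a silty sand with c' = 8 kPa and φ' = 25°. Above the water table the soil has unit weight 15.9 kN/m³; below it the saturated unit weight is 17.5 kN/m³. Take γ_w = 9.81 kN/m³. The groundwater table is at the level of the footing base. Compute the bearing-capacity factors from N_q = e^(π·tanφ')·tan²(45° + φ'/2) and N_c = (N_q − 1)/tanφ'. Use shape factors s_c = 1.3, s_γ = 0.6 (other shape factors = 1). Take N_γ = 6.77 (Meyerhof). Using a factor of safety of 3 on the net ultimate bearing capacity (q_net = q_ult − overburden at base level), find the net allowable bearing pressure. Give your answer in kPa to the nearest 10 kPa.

q_all(net) ≈ 210 kPa

N_q = e^(π·tan25°)·tan²(57.5°) = 10.66; N_c = (N_q − 1)/tanφ' = 20.72.
q = γ·D_f = 15.9 × 2.5 = 39.75 kPa.
For the ½γBN_γ term take γ' = 17.5 − 9.81 = 7.69 kN/m³ (soil below base is submerged).
c·N_c·s_c = 8 × 20.721 × 1.3 = 215.49 kPa
q·N_q = 39.75 × 10.662 = 423.82 kPa
0.5·γ·B·N_γ·s_γ = 0.5 × 7.69 × 1.9 × 6.77 × 0.6 = 29.675 kPa
q_ult = 215.49 + 423.82 + 29.675 = 668.99 kPa.
q_net = 668.99 − 39.75 = 629.24 kPa.
q_all(net) = 629.24 / 3 = 209.75 kPa.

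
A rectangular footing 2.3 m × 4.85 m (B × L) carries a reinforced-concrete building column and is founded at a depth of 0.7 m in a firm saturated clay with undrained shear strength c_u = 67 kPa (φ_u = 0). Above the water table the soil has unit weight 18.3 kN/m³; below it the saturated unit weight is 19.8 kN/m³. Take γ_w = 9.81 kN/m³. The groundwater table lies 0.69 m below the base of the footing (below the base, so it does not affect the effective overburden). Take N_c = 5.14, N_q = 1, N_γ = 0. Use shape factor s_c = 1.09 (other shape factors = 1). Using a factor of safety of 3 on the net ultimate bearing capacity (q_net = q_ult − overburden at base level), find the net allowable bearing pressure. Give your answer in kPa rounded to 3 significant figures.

Overburden at base level: q = 18.3 × 0.7 = 12.81 kPa.
Cohesion term c·N_c·s_c = 67 × 5.14 × 1.09 = 375.37 kPa; surcharge term q·N_q = 12.81 × 1 = 12.81 kPa.
q_ult = 375.37 + 12.81 = 388.18 kPa.
q_net = 388.18 − 12.81 = 375.37 kPa.
q_all(net) = 375.37 / 3 = 125.12 kPa.

q_all(net) ≈ 125 kPa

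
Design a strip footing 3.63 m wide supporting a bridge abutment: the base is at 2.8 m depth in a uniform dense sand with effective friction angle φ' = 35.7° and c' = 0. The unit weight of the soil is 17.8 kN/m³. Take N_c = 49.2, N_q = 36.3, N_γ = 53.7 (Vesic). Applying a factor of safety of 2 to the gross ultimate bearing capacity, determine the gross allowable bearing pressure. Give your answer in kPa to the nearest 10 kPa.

Effective surcharge at the founding depth q = γ·D_f = 17.8 × 2.8 = 49.84 kPa.
q_ult = q·N_q + 0.5·γ·B·N_γ
     = 49.84 × 36.3 + 0.5 × 17.8 × 3.63 × 53.7
     = 1809.2 + 1734.9 = 3544.1 kPa.
q_all = q_ult / FS = 3544.1 / 2 = 1772 kPa.

q_all ≈ 1770 kPa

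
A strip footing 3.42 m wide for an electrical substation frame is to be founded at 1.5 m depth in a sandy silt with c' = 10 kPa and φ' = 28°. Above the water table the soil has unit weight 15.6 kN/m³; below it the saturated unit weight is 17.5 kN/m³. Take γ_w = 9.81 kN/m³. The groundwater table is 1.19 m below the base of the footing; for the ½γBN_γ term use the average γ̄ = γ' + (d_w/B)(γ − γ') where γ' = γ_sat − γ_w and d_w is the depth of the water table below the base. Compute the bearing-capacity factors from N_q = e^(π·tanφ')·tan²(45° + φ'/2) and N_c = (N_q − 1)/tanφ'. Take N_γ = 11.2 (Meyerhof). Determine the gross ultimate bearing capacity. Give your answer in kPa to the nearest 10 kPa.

tan28° = 0.5317, so N_q = e^(π×0.5317)·tan²(59°) = 5.314 × 2.77 = 14.72.
N_c = (14.72 − 1)/tan28° = 25.8.
Overburden at base level: q = 15.6 × 1.5 = 23.4 kPa.
The water table is 1.19 m below the base (< B = 3.42 m), so the ½γBN_γ term uses γ̄ = γ' + (d_w/B)(γ − γ') = 7.69 + (1.19/3.42)(15.6 − 7.69) = 10.442 kN/m³.
Cohesion term c·N_c = 10 × 25.803 = 258.03 kPa; surcharge term q·N_q = 23.4 × 14.72 = 344.45 kPa; self-weight term 0.5·γ·B·N_γ = 0.5 × 10.442 × 3.42 × 11.2 = 199.99 kPa.
q_ult = 258.03 + 344.45 + 199.99 = 802.47 kPa.

q_ult ≈ 800 kPa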